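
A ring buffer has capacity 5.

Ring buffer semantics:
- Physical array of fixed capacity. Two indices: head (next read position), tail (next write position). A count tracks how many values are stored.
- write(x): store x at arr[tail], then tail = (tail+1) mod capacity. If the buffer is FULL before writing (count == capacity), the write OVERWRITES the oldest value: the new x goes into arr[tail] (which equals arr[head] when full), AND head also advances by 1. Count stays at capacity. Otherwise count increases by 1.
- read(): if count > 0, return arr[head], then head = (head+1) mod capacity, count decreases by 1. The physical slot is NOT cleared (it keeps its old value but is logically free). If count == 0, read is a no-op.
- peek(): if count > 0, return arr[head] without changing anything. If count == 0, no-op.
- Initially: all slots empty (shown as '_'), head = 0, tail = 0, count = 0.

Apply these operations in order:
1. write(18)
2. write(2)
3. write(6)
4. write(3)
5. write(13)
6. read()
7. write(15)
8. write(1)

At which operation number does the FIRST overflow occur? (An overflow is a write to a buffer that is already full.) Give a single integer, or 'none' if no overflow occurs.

After op 1 (write(18)): arr=[18 _ _ _ _] head=0 tail=1 count=1
After op 2 (write(2)): arr=[18 2 _ _ _] head=0 tail=2 count=2
After op 3 (write(6)): arr=[18 2 6 _ _] head=0 tail=3 count=3
After op 4 (write(3)): arr=[18 2 6 3 _] head=0 tail=4 count=4
After op 5 (write(13)): arr=[18 2 6 3 13] head=0 tail=0 count=5
After op 6 (read()): arr=[18 2 6 3 13] head=1 tail=0 count=4
After op 7 (write(15)): arr=[15 2 6 3 13] head=1 tail=1 count=5
After op 8 (write(1)): arr=[15 1 6 3 13] head=2 tail=2 count=5

Answer: 8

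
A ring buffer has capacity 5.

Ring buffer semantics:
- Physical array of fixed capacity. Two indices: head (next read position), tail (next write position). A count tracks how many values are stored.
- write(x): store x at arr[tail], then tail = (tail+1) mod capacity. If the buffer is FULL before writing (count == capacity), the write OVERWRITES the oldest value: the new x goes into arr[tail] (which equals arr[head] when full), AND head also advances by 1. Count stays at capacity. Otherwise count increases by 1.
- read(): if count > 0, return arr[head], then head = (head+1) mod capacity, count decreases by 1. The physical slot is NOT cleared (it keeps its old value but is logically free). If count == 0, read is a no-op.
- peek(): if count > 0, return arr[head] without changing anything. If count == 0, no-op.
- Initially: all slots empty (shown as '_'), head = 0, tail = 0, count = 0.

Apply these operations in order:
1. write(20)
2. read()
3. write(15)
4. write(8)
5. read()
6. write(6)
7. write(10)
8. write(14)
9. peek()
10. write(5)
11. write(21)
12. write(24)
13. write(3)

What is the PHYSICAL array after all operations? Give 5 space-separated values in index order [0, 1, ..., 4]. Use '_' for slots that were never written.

After op 1 (write(20)): arr=[20 _ _ _ _] head=0 tail=1 count=1
After op 2 (read()): arr=[20 _ _ _ _] head=1 tail=1 count=0
After op 3 (write(15)): arr=[20 15 _ _ _] head=1 tail=2 count=1
After op 4 (write(8)): arr=[20 15 8 _ _] head=1 tail=3 count=2
After op 5 (read()): arr=[20 15 8 _ _] head=2 tail=3 count=1
After op 6 (write(6)): arr=[20 15 8 6 _] head=2 tail=4 count=2
After op 7 (write(10)): arr=[20 15 8 6 10] head=2 tail=0 count=3
After op 8 (write(14)): arr=[14 15 8 6 10] head=2 tail=1 count=4
After op 9 (peek()): arr=[14 15 8 6 10] head=2 tail=1 count=4
After op 10 (write(5)): arr=[14 5 8 6 10] head=2 tail=2 count=5
After op 11 (write(21)): arr=[14 5 21 6 10] head=3 tail=3 count=5
After op 12 (write(24)): arr=[14 5 21 24 10] head=4 tail=4 count=5
After op 13 (write(3)): arr=[14 5 21 24 3] head=0 tail=0 count=5

Answer: 14 5 21 24 3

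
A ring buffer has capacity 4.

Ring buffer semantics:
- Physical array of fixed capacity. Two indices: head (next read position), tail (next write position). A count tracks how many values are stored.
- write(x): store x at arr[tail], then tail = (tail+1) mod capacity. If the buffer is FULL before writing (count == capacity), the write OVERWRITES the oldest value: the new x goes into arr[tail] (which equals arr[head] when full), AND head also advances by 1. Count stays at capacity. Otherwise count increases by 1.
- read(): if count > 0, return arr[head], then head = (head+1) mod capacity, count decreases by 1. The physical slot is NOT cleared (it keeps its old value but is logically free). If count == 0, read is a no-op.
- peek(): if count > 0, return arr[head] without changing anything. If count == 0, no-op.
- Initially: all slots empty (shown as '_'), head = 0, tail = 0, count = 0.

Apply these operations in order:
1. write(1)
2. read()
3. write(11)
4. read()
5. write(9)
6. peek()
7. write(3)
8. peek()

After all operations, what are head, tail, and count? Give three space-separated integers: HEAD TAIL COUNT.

Answer: 2 0 2

Derivation:
After op 1 (write(1)): arr=[1 _ _ _] head=0 tail=1 count=1
After op 2 (read()): arr=[1 _ _ _] head=1 tail=1 count=0
After op 3 (write(11)): arr=[1 11 _ _] head=1 tail=2 count=1
After op 4 (read()): arr=[1 11 _ _] head=2 tail=2 count=0
After op 5 (write(9)): arr=[1 11 9 _] head=2 tail=3 count=1
After op 6 (peek()): arr=[1 11 9 _] head=2 tail=3 count=1
After op 7 (write(3)): arr=[1 11 9 3] head=2 tail=0 count=2
After op 8 (peek()): arr=[1 11 9 3] head=2 tail=0 count=2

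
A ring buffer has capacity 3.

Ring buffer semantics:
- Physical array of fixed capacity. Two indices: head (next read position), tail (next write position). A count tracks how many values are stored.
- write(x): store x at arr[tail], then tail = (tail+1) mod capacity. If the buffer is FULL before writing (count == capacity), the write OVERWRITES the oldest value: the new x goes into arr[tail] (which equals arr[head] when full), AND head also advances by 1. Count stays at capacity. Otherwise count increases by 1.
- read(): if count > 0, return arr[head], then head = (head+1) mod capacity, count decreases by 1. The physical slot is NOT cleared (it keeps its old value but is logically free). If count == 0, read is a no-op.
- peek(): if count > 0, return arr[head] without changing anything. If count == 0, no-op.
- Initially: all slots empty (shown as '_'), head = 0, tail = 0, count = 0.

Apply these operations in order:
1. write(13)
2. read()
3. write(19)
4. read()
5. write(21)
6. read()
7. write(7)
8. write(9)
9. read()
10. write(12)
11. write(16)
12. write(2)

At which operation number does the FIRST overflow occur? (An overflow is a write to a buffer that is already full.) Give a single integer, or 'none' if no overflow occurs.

After op 1 (write(13)): arr=[13 _ _] head=0 tail=1 count=1
After op 2 (read()): arr=[13 _ _] head=1 tail=1 count=0
After op 3 (write(19)): arr=[13 19 _] head=1 tail=2 count=1
After op 4 (read()): arr=[13 19 _] head=2 tail=2 count=0
After op 5 (write(21)): arr=[13 19 21] head=2 tail=0 count=1
After op 6 (read()): arr=[13 19 21] head=0 tail=0 count=0
After op 7 (write(7)): arr=[7 19 21] head=0 tail=1 count=1
After op 8 (write(9)): arr=[7 9 21] head=0 tail=2 count=2
After op 9 (read()): arr=[7 9 21] head=1 tail=2 count=1
After op 10 (write(12)): arr=[7 9 12] head=1 tail=0 count=2
After op 11 (write(16)): arr=[16 9 12] head=1 tail=1 count=3
After op 12 (write(2)): arr=[16 2 12] head=2 tail=2 count=3

Answer: 12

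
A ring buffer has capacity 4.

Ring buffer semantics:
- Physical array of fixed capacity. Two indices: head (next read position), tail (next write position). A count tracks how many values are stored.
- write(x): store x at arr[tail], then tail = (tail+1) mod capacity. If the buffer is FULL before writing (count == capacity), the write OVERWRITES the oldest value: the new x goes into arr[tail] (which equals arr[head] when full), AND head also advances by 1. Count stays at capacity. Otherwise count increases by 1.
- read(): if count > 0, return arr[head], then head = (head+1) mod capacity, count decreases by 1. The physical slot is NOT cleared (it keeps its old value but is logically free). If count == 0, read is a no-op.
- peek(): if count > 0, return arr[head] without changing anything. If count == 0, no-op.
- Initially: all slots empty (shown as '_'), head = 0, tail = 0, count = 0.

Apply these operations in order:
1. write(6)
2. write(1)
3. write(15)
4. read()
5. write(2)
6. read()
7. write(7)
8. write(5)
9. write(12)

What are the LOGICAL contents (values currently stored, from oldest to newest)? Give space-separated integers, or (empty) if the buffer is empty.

Answer: 2 7 5 12

Derivation:
After op 1 (write(6)): arr=[6 _ _ _] head=0 tail=1 count=1
After op 2 (write(1)): arr=[6 1 _ _] head=0 tail=2 count=2
After op 3 (write(15)): arr=[6 1 15 _] head=0 tail=3 count=3
After op 4 (read()): arr=[6 1 15 _] head=1 tail=3 count=2
After op 5 (write(2)): arr=[6 1 15 2] head=1 tail=0 count=3
After op 6 (read()): arr=[6 1 15 2] head=2 tail=0 count=2
After op 7 (write(7)): arr=[7 1 15 2] head=2 tail=1 count=3
After op 8 (write(5)): arr=[7 5 15 2] head=2 tail=2 count=4
After op 9 (write(12)): arr=[7 5 12 2] head=3 tail=3 count=4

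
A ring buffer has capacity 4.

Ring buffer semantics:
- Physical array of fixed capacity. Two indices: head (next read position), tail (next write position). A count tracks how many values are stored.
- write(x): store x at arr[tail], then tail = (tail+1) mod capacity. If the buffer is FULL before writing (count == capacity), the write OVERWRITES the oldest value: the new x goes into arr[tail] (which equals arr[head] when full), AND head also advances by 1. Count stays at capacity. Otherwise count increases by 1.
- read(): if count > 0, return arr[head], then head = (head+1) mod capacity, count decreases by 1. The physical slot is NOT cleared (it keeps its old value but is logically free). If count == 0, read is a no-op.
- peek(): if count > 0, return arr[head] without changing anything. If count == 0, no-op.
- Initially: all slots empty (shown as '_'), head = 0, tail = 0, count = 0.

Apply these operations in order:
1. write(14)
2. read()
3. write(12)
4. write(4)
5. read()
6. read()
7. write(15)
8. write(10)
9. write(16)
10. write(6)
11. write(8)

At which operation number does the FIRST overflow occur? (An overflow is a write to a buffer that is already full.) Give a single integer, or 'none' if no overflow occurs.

Answer: 11

Derivation:
After op 1 (write(14)): arr=[14 _ _ _] head=0 tail=1 count=1
After op 2 (read()): arr=[14 _ _ _] head=1 tail=1 count=0
After op 3 (write(12)): arr=[14 12 _ _] head=1 tail=2 count=1
After op 4 (write(4)): arr=[14 12 4 _] head=1 tail=3 count=2
After op 5 (read()): arr=[14 12 4 _] head=2 tail=3 count=1
After op 6 (read()): arr=[14 12 4 _] head=3 tail=3 count=0
After op 7 (write(15)): arr=[14 12 4 15] head=3 tail=0 count=1
After op 8 (write(10)): arr=[10 12 4 15] head=3 tail=1 count=2
After op 9 (write(16)): arr=[10 16 4 15] head=3 tail=2 count=3
After op 10 (write(6)): arr=[10 16 6 15] head=3 tail=3 count=4
After op 11 (write(8)): arr=[10 16 6 8] head=0 tail=0 count=4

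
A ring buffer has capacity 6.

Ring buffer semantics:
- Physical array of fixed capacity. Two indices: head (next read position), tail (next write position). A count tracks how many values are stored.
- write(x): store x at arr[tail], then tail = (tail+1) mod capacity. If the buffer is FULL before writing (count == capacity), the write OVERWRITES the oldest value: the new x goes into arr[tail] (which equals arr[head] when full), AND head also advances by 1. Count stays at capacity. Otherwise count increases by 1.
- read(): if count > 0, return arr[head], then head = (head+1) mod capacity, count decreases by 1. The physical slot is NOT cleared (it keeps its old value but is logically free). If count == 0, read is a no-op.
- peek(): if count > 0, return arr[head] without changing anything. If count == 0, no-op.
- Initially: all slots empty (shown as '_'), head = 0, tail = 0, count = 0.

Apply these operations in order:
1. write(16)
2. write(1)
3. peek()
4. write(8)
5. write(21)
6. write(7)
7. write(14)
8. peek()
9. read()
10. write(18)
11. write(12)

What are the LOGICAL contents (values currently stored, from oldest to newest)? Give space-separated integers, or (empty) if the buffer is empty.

Answer: 8 21 7 14 18 12

Derivation:
After op 1 (write(16)): arr=[16 _ _ _ _ _] head=0 tail=1 count=1
After op 2 (write(1)): arr=[16 1 _ _ _ _] head=0 tail=2 count=2
After op 3 (peek()): arr=[16 1 _ _ _ _] head=0 tail=2 count=2
After op 4 (write(8)): arr=[16 1 8 _ _ _] head=0 tail=3 count=3
After op 5 (write(21)): arr=[16 1 8 21 _ _] head=0 tail=4 count=4
After op 6 (write(7)): arr=[16 1 8 21 7 _] head=0 tail=5 count=5
After op 7 (write(14)): arr=[16 1 8 21 7 14] head=0 tail=0 count=6
After op 8 (peek()): arr=[16 1 8 21 7 14] head=0 tail=0 count=6
After op 9 (read()): arr=[16 1 8 21 7 14] head=1 tail=0 count=5
After op 10 (write(18)): arr=[18 1 8 21 7 14] head=1 tail=1 count=6
After op 11 (write(12)): arr=[18 12 8 21 7 14] head=2 tail=2 count=6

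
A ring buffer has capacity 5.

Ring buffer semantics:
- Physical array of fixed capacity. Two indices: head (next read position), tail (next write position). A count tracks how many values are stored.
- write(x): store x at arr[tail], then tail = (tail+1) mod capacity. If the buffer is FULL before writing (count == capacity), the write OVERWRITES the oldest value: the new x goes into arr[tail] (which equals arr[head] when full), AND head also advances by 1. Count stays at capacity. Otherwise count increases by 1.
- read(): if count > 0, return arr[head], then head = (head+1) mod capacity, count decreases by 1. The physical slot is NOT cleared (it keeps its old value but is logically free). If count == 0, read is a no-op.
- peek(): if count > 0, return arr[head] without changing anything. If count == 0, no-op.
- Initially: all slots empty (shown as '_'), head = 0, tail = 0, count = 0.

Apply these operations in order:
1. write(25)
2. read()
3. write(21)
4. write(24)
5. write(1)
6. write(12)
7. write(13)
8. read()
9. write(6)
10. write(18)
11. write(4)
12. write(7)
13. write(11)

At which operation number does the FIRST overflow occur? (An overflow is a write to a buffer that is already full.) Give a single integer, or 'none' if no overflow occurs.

Answer: 10

Derivation:
After op 1 (write(25)): arr=[25 _ _ _ _] head=0 tail=1 count=1
After op 2 (read()): arr=[25 _ _ _ _] head=1 tail=1 count=0
After op 3 (write(21)): arr=[25 21 _ _ _] head=1 tail=2 count=1
After op 4 (write(24)): arr=[25 21 24 _ _] head=1 tail=3 count=2
After op 5 (write(1)): arr=[25 21 24 1 _] head=1 tail=4 count=3
After op 6 (write(12)): arr=[25 21 24 1 12] head=1 tail=0 count=4
After op 7 (write(13)): arr=[13 21 24 1 12] head=1 tail=1 count=5
After op 8 (read()): arr=[13 21 24 1 12] head=2 tail=1 count=4
After op 9 (write(6)): arr=[13 6 24 1 12] head=2 tail=2 count=5
After op 10 (write(18)): arr=[13 6 18 1 12] head=3 tail=3 count=5
After op 11 (write(4)): arr=[13 6 18 4 12] head=4 tail=4 count=5
After op 12 (write(7)): arr=[13 6 18 4 7] head=0 tail=0 count=5
After op 13 (write(11)): arr=[11 6 18 4 7] head=1 tail=1 count=5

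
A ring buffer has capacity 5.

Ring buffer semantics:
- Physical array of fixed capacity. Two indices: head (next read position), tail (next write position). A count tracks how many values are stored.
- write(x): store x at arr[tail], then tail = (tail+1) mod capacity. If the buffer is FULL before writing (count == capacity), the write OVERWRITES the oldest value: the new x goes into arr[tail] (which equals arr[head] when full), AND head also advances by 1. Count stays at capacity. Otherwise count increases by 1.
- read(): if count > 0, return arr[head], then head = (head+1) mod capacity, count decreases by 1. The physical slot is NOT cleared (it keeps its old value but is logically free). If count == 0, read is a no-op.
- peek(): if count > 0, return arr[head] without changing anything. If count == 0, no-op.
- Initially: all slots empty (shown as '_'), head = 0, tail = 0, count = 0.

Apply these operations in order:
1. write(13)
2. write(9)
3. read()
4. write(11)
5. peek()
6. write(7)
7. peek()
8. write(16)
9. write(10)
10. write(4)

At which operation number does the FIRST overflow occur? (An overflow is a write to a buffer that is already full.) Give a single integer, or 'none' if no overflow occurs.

Answer: 10

Derivation:
After op 1 (write(13)): arr=[13 _ _ _ _] head=0 tail=1 count=1
After op 2 (write(9)): arr=[13 9 _ _ _] head=0 tail=2 count=2
After op 3 (read()): arr=[13 9 _ _ _] head=1 tail=2 count=1
After op 4 (write(11)): arr=[13 9 11 _ _] head=1 tail=3 count=2
After op 5 (peek()): arr=[13 9 11 _ _] head=1 tail=3 count=2
After op 6 (write(7)): arr=[13 9 11 7 _] head=1 tail=4 count=3
After op 7 (peek()): arr=[13 9 11 7 _] head=1 tail=4 count=3
After op 8 (write(16)): arr=[13 9 11 7 16] head=1 tail=0 count=4
After op 9 (write(10)): arr=[10 9 11 7 16] head=1 tail=1 count=5
After op 10 (write(4)): arr=[10 4 11 7 16] head=2 tail=2 count=5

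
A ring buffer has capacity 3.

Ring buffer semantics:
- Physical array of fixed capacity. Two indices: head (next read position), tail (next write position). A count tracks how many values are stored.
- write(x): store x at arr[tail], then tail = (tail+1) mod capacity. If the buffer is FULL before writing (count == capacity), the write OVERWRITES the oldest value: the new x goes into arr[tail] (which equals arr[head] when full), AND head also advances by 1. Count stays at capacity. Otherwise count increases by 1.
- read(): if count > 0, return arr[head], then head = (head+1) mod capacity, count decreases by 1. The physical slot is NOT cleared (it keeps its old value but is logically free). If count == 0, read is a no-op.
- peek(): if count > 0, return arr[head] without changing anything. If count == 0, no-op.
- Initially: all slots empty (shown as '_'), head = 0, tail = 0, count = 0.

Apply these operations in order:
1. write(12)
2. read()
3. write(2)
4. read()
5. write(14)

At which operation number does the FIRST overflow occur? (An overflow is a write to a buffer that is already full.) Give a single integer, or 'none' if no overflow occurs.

After op 1 (write(12)): arr=[12 _ _] head=0 tail=1 count=1
After op 2 (read()): arr=[12 _ _] head=1 tail=1 count=0
After op 3 (write(2)): arr=[12 2 _] head=1 tail=2 count=1
After op 4 (read()): arr=[12 2 _] head=2 tail=2 count=0
After op 5 (write(14)): arr=[12 2 14] head=2 tail=0 count=1

Answer: none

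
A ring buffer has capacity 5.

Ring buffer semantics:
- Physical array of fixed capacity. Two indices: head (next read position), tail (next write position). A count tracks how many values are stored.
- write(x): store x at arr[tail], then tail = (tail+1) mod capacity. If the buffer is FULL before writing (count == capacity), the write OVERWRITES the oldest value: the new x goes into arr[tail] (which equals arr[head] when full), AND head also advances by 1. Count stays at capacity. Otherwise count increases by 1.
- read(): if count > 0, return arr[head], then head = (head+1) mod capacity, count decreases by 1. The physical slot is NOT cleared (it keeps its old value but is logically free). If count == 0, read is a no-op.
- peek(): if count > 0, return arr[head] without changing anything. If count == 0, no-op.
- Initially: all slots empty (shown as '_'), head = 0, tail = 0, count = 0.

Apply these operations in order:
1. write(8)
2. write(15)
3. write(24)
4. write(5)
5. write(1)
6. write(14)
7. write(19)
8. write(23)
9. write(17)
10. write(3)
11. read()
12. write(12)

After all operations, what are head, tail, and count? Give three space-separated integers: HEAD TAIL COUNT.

After op 1 (write(8)): arr=[8 _ _ _ _] head=0 tail=1 count=1
After op 2 (write(15)): arr=[8 15 _ _ _] head=0 tail=2 count=2
After op 3 (write(24)): arr=[8 15 24 _ _] head=0 tail=3 count=3
After op 4 (write(5)): arr=[8 15 24 5 _] head=0 tail=4 count=4
After op 5 (write(1)): arr=[8 15 24 5 1] head=0 tail=0 count=5
After op 6 (write(14)): arr=[14 15 24 5 1] head=1 tail=1 count=5
After op 7 (write(19)): arr=[14 19 24 5 1] head=2 tail=2 count=5
After op 8 (write(23)): arr=[14 19 23 5 1] head=3 tail=3 count=5
After op 9 (write(17)): arr=[14 19 23 17 1] head=4 tail=4 count=5
After op 10 (write(3)): arr=[14 19 23 17 3] head=0 tail=0 count=5
After op 11 (read()): arr=[14 19 23 17 3] head=1 tail=0 count=4
After op 12 (write(12)): arr=[12 19 23 17 3] head=1 tail=1 count=5

Answer: 1 1 5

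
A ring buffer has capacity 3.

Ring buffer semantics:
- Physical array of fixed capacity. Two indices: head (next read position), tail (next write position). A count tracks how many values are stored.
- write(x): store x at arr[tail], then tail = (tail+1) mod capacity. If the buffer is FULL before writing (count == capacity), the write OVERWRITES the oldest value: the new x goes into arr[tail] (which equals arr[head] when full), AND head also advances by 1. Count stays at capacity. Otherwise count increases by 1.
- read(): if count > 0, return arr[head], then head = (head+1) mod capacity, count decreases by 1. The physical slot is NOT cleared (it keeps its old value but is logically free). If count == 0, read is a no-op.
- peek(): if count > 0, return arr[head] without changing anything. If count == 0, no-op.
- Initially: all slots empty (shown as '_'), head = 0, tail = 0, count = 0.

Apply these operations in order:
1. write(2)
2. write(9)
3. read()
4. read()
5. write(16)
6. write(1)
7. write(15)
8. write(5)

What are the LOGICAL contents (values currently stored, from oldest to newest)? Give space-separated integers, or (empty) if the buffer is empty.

Answer: 1 15 5

Derivation:
After op 1 (write(2)): arr=[2 _ _] head=0 tail=1 count=1
After op 2 (write(9)): arr=[2 9 _] head=0 tail=2 count=2
After op 3 (read()): arr=[2 9 _] head=1 tail=2 count=1
After op 4 (read()): arr=[2 9 _] head=2 tail=2 count=0
After op 5 (write(16)): arr=[2 9 16] head=2 tail=0 count=1
After op 6 (write(1)): arr=[1 9 16] head=2 tail=1 count=2
After op 7 (write(15)): arr=[1 15 16] head=2 tail=2 count=3
After op 8 (write(5)): arr=[1 15 5] head=0 tail=0 count=3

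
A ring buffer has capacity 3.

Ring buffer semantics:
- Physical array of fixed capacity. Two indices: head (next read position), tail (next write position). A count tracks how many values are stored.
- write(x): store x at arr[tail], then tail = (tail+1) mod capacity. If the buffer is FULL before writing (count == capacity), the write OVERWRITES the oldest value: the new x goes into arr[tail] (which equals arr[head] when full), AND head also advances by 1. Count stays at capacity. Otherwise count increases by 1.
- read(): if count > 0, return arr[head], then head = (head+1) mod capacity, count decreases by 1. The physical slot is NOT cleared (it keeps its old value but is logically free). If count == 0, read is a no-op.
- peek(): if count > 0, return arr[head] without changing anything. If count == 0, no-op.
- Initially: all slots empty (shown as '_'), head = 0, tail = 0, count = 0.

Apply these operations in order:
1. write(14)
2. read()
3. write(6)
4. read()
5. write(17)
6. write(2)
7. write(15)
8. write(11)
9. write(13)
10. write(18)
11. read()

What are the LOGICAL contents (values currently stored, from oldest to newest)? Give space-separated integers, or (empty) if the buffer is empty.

Answer: 13 18

Derivation:
After op 1 (write(14)): arr=[14 _ _] head=0 tail=1 count=1
After op 2 (read()): arr=[14 _ _] head=1 tail=1 count=0
After op 3 (write(6)): arr=[14 6 _] head=1 tail=2 count=1
After op 4 (read()): arr=[14 6 _] head=2 tail=2 count=0
After op 5 (write(17)): arr=[14 6 17] head=2 tail=0 count=1
After op 6 (write(2)): arr=[2 6 17] head=2 tail=1 count=2
After op 7 (write(15)): arr=[2 15 17] head=2 tail=2 count=3
After op 8 (write(11)): arr=[2 15 11] head=0 tail=0 count=3
After op 9 (write(13)): arr=[13 15 11] head=1 tail=1 count=3
After op 10 (write(18)): arr=[13 18 11] head=2 tail=2 count=3
After op 11 (read()): arr=[13 18 11] head=0 tail=2 count=2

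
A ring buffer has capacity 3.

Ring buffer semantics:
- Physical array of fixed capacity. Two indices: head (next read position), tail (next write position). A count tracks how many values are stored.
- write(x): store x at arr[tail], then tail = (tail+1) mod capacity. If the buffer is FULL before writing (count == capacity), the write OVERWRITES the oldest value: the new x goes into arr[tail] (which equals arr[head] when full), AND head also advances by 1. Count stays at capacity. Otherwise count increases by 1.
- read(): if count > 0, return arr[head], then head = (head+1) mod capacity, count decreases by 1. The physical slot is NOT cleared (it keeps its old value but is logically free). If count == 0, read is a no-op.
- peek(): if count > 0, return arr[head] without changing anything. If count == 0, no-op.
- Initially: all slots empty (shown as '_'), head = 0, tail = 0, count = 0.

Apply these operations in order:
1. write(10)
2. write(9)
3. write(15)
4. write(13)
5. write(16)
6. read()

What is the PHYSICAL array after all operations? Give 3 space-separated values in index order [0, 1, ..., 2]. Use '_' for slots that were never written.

Answer: 13 16 15

Derivation:
After op 1 (write(10)): arr=[10 _ _] head=0 tail=1 count=1
After op 2 (write(9)): arr=[10 9 _] head=0 tail=2 count=2
After op 3 (write(15)): arr=[10 9 15] head=0 tail=0 count=3
After op 4 (write(13)): arr=[13 9 15] head=1 tail=1 count=3
After op 5 (write(16)): arr=[13 16 15] head=2 tail=2 count=3
After op 6 (read()): arr=[13 16 15] head=0 tail=2 count=2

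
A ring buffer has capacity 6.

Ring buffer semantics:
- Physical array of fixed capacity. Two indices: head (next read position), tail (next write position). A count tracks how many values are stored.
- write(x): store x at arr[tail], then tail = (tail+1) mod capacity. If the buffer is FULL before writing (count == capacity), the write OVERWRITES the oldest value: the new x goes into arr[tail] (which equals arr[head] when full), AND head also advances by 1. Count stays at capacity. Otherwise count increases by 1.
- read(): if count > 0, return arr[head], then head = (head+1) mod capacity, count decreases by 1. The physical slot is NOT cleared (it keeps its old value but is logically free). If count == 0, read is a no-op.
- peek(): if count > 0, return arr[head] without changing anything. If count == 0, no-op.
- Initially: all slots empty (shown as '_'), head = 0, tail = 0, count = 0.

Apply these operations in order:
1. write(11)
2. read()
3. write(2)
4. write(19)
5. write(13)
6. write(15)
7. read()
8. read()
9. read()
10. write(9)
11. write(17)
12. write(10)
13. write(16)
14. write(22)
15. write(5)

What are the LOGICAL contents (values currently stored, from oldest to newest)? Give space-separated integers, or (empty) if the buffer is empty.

After op 1 (write(11)): arr=[11 _ _ _ _ _] head=0 tail=1 count=1
After op 2 (read()): arr=[11 _ _ _ _ _] head=1 tail=1 count=0
After op 3 (write(2)): arr=[11 2 _ _ _ _] head=1 tail=2 count=1
After op 4 (write(19)): arr=[11 2 19 _ _ _] head=1 tail=3 count=2
After op 5 (write(13)): arr=[11 2 19 13 _ _] head=1 tail=4 count=3
After op 6 (write(15)): arr=[11 2 19 13 15 _] head=1 tail=5 count=4
After op 7 (read()): arr=[11 2 19 13 15 _] head=2 tail=5 count=3
After op 8 (read()): arr=[11 2 19 13 15 _] head=3 tail=5 count=2
After op 9 (read()): arr=[11 2 19 13 15 _] head=4 tail=5 count=1
After op 10 (write(9)): arr=[11 2 19 13 15 9] head=4 tail=0 count=2
After op 11 (write(17)): arr=[17 2 19 13 15 9] head=4 tail=1 count=3
After op 12 (write(10)): arr=[17 10 19 13 15 9] head=4 tail=2 count=4
After op 13 (write(16)): arr=[17 10 16 13 15 9] head=4 tail=3 count=5
After op 14 (write(22)): arr=[17 10 16 22 15 9] head=4 tail=4 count=6
After op 15 (write(5)): arr=[17 10 16 22 5 9] head=5 tail=5 count=6

Answer: 9 17 10 16 22 5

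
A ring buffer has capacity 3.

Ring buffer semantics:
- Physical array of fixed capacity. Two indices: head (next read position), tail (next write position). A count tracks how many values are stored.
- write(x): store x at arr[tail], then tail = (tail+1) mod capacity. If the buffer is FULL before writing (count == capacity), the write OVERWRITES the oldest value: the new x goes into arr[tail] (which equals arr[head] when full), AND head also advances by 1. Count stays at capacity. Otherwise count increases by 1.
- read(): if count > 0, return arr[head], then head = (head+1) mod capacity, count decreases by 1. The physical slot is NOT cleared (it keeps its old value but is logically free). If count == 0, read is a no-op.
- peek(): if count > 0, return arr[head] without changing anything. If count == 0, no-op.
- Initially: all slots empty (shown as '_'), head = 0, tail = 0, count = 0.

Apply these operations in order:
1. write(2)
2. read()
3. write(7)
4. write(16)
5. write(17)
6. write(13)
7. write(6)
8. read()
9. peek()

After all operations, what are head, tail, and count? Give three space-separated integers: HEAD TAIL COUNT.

Answer: 1 0 2

Derivation:
After op 1 (write(2)): arr=[2 _ _] head=0 tail=1 count=1
After op 2 (read()): arr=[2 _ _] head=1 tail=1 count=0
After op 3 (write(7)): arr=[2 7 _] head=1 tail=2 count=1
After op 4 (write(16)): arr=[2 7 16] head=1 tail=0 count=2
After op 5 (write(17)): arr=[17 7 16] head=1 tail=1 count=3
After op 6 (write(13)): arr=[17 13 16] head=2 tail=2 count=3
After op 7 (write(6)): arr=[17 13 6] head=0 tail=0 count=3
After op 8 (read()): arr=[17 13 6] head=1 tail=0 count=2
After op 9 (peek()): arr=[17 13 6] head=1 tail=0 count=2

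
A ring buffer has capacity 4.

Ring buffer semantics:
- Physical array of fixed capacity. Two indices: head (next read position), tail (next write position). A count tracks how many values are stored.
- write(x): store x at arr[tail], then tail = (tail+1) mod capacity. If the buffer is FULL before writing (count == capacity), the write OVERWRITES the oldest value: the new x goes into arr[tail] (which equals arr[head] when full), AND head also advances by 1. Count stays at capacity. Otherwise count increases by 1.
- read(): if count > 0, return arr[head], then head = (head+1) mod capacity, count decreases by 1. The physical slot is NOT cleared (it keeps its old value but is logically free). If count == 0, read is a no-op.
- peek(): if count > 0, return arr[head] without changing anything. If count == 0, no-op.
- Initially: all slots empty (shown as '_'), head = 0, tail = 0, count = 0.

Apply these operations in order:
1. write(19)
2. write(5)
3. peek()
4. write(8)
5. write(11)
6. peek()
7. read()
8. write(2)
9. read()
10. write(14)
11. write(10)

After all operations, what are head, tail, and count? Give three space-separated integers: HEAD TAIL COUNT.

Answer: 3 3 4

Derivation:
After op 1 (write(19)): arr=[19 _ _ _] head=0 tail=1 count=1
After op 2 (write(5)): arr=[19 5 _ _] head=0 tail=2 count=2
After op 3 (peek()): arr=[19 5 _ _] head=0 tail=2 count=2
After op 4 (write(8)): arr=[19 5 8 _] head=0 tail=3 count=3
After op 5 (write(11)): arr=[19 5 8 11] head=0 tail=0 count=4
After op 6 (peek()): arr=[19 5 8 11] head=0 tail=0 count=4
After op 7 (read()): arr=[19 5 8 11] head=1 tail=0 count=3
After op 8 (write(2)): arr=[2 5 8 11] head=1 tail=1 count=4
After op 9 (read()): arr=[2 5 8 11] head=2 tail=1 count=3
After op 10 (write(14)): arr=[2 14 8 11] head=2 tail=2 count=4
After op 11 (write(10)): arr=[2 14 10 11] head=3 tail=3 count=4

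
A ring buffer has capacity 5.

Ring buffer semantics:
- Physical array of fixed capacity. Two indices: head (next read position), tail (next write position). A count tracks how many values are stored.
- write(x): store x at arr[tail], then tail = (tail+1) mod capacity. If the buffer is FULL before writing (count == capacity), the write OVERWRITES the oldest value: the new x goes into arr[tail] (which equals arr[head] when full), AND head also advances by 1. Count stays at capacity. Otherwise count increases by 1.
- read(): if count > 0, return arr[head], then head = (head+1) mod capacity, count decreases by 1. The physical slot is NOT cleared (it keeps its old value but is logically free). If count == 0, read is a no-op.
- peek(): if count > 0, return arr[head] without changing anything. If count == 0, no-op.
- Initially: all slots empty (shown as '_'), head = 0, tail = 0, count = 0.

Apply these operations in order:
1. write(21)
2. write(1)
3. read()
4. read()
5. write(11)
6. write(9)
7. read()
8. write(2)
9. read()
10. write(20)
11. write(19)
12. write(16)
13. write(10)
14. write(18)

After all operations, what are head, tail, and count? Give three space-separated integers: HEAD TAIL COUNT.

After op 1 (write(21)): arr=[21 _ _ _ _] head=0 tail=1 count=1
After op 2 (write(1)): arr=[21 1 _ _ _] head=0 tail=2 count=2
After op 3 (read()): arr=[21 1 _ _ _] head=1 tail=2 count=1
After op 4 (read()): arr=[21 1 _ _ _] head=2 tail=2 count=0
After op 5 (write(11)): arr=[21 1 11 _ _] head=2 tail=3 count=1
After op 6 (write(9)): arr=[21 1 11 9 _] head=2 tail=4 count=2
After op 7 (read()): arr=[21 1 11 9 _] head=3 tail=4 count=1
After op 8 (write(2)): arr=[21 1 11 9 2] head=3 tail=0 count=2
After op 9 (read()): arr=[21 1 11 9 2] head=4 tail=0 count=1
After op 10 (write(20)): arr=[20 1 11 9 2] head=4 tail=1 count=2
After op 11 (write(19)): arr=[20 19 11 9 2] head=4 tail=2 count=3
After op 12 (write(16)): arr=[20 19 16 9 2] head=4 tail=3 count=4
After op 13 (write(10)): arr=[20 19 16 10 2] head=4 tail=4 count=5
After op 14 (write(18)): arr=[20 19 16 10 18] head=0 tail=0 count=5

Answer: 0 0 5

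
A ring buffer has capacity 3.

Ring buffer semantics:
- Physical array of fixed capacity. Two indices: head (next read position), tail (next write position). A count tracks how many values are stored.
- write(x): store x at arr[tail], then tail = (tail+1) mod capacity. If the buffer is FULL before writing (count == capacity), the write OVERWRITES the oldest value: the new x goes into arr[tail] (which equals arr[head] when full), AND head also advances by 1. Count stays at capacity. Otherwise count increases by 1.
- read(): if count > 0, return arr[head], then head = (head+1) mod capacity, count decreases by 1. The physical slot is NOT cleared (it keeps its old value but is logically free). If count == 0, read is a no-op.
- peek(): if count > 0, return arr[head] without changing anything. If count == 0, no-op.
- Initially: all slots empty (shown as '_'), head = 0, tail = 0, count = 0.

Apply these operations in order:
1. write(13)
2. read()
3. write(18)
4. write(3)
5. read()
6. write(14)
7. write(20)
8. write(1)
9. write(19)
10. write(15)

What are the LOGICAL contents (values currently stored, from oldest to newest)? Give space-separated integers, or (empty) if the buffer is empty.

After op 1 (write(13)): arr=[13 _ _] head=0 tail=1 count=1
After op 2 (read()): arr=[13 _ _] head=1 tail=1 count=0
After op 3 (write(18)): arr=[13 18 _] head=1 tail=2 count=1
After op 4 (write(3)): arr=[13 18 3] head=1 tail=0 count=2
After op 5 (read()): arr=[13 18 3] head=2 tail=0 count=1
After op 6 (write(14)): arr=[14 18 3] head=2 tail=1 count=2
After op 7 (write(20)): arr=[14 20 3] head=2 tail=2 count=3
After op 8 (write(1)): arr=[14 20 1] head=0 tail=0 count=3
After op 9 (write(19)): arr=[19 20 1] head=1 tail=1 count=3
After op 10 (write(15)): arr=[19 15 1] head=2 tail=2 count=3

Answer: 1 19 15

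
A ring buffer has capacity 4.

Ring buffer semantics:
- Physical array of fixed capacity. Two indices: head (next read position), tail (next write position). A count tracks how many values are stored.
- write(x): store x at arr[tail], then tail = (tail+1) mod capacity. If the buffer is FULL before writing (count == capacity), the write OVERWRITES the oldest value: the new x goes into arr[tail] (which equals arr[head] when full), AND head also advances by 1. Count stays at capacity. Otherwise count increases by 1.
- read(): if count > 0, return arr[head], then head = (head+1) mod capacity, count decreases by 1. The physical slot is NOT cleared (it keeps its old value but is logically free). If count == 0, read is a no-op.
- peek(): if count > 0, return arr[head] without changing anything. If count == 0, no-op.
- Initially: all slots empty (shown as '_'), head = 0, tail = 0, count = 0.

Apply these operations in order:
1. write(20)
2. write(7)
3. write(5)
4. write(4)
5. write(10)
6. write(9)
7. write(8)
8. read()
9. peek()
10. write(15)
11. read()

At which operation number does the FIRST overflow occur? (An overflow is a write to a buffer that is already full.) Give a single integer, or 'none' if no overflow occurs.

After op 1 (write(20)): arr=[20 _ _ _] head=0 tail=1 count=1
After op 2 (write(7)): arr=[20 7 _ _] head=0 tail=2 count=2
After op 3 (write(5)): arr=[20 7 5 _] head=0 tail=3 count=3
After op 4 (write(4)): arr=[20 7 5 4] head=0 tail=0 count=4
After op 5 (write(10)): arr=[10 7 5 4] head=1 tail=1 count=4
After op 6 (write(9)): arr=[10 9 5 4] head=2 tail=2 count=4
After op 7 (write(8)): arr=[10 9 8 4] head=3 tail=3 count=4
After op 8 (read()): arr=[10 9 8 4] head=0 tail=3 count=3
After op 9 (peek()): arr=[10 9 8 4] head=0 tail=3 count=3
After op 10 (write(15)): arr=[10 9 8 15] head=0 tail=0 count=4
After op 11 (read()): arr=[10 9 8 15] head=1 tail=0 count=3

Answer: 5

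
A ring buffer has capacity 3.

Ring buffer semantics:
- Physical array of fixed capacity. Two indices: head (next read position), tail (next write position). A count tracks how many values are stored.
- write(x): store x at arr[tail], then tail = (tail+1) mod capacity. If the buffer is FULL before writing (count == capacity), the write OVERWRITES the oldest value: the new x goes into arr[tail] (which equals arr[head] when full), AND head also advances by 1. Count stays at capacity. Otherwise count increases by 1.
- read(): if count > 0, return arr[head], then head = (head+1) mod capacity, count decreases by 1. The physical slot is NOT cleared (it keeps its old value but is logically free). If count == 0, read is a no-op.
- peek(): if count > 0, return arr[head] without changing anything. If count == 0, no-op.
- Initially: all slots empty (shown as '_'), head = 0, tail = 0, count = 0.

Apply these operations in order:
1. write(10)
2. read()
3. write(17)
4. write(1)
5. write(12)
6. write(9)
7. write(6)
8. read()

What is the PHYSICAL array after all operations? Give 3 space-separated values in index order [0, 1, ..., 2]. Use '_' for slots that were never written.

After op 1 (write(10)): arr=[10 _ _] head=0 tail=1 count=1
After op 2 (read()): arr=[10 _ _] head=1 tail=1 count=0
After op 3 (write(17)): arr=[10 17 _] head=1 tail=2 count=1
After op 4 (write(1)): arr=[10 17 1] head=1 tail=0 count=2
After op 5 (write(12)): arr=[12 17 1] head=1 tail=1 count=3
After op 6 (write(9)): arr=[12 9 1] head=2 tail=2 count=3
After op 7 (write(6)): arr=[12 9 6] head=0 tail=0 count=3
After op 8 (read()): arr=[12 9 6] head=1 tail=0 count=2

Answer: 12 9 6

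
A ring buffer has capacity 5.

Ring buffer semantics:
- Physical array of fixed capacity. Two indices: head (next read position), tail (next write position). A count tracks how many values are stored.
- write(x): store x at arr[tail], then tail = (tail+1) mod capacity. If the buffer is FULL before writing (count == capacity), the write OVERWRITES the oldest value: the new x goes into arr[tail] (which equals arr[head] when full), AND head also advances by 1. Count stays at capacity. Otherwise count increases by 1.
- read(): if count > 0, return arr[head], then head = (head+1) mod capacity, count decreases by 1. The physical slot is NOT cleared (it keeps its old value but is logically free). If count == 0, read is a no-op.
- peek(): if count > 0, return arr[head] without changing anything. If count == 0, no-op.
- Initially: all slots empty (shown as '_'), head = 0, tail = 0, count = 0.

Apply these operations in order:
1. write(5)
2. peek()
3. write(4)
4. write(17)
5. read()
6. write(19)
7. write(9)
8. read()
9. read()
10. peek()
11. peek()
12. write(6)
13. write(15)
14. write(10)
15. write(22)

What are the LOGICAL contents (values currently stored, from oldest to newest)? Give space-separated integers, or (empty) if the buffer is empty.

After op 1 (write(5)): arr=[5 _ _ _ _] head=0 tail=1 count=1
After op 2 (peek()): arr=[5 _ _ _ _] head=0 tail=1 count=1
After op 3 (write(4)): arr=[5 4 _ _ _] head=0 tail=2 count=2
After op 4 (write(17)): arr=[5 4 17 _ _] head=0 tail=3 count=3
After op 5 (read()): arr=[5 4 17 _ _] head=1 tail=3 count=2
After op 6 (write(19)): arr=[5 4 17 19 _] head=1 tail=4 count=3
After op 7 (write(9)): arr=[5 4 17 19 9] head=1 tail=0 count=4
After op 8 (read()): arr=[5 4 17 19 9] head=2 tail=0 count=3
After op 9 (read()): arr=[5 4 17 19 9] head=3 tail=0 count=2
After op 10 (peek()): arr=[5 4 17 19 9] head=3 tail=0 count=2
After op 11 (peek()): arr=[5 4 17 19 9] head=3 tail=0 count=2
After op 12 (write(6)): arr=[6 4 17 19 9] head=3 tail=1 count=3
After op 13 (write(15)): arr=[6 15 17 19 9] head=3 tail=2 count=4
After op 14 (write(10)): arr=[6 15 10 19 9] head=3 tail=3 count=5
After op 15 (write(22)): arr=[6 15 10 22 9] head=4 tail=4 count=5

Answer: 9 6 15 10 22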